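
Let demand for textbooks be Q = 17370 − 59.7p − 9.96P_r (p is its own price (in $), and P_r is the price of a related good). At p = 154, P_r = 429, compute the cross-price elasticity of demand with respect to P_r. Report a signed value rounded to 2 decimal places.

-1.09

At the given values, Q = 17370 − 59.7(154) − 9.96(429) = 3903.36.
∂Q/∂P_r = -9.96.
E = (-9.96) × (429/3903.36) = -1.0946…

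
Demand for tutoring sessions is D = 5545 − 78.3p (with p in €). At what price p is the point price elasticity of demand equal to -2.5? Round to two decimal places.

50.58

Ed = −78.3p/(5545 − 78.3p). Set this equal to -2.5:
78.3p = 2.5·(5545 − 78.3p) ⇒ 78.3p(1 + 2.5) = 2.5·5545
p = 2.5·5545 / (78.3·3.5) = 50.5838…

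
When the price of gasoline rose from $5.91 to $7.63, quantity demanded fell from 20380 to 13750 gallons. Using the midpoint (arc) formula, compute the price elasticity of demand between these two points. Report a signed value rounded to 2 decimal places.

-1.53

%ΔQ = (13750 − 20380) / [(20380 + 13750)/2] = -6630/17065 = -0.388514…
%ΔP = (7.63 − 5.91) / [(5.91 + 7.63)/2] = 1.72/6.77 = 0.254062…
Arc Ed = %ΔQ / %ΔP = (-6630/17065) / (1.72/6.77) = -1.5292…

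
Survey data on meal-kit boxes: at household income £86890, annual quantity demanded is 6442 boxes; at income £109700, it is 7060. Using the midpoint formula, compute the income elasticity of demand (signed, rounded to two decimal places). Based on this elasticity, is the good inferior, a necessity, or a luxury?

0.39; necessity

%ΔQ = (7060 − 6442)/[( 6442 + 7060)/2] = 618/6751 = 0.091541…
%ΔIncome = (109700 − 86890)/[( 86890 + 109700)/2] = 22810/98295 = 0.232056…
E_income = (618/6751) / (22810/98295) = 0.3944…
0 < E_income < 1 ⇒ normal good, necessity.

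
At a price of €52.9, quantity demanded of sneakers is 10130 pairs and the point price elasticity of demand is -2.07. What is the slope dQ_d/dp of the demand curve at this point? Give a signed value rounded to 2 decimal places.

-396.39

Ed = (dQ_d/dp)·(p/Q_d) ⇒ dQ_d/dp = Ed·Q_d/p = (-2.07)·10130/52.9 = -396.3913…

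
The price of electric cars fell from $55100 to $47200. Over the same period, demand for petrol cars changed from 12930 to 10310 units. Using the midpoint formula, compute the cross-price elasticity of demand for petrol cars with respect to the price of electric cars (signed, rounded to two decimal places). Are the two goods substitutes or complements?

1.46; substitutes

%ΔQ_{petrol cars} = (10310 − 12930)/avg = -2620/11620 = -0.225473…
%ΔP_{electric cars} = (47200 − 55100)/avg = -7900/51150 = -0.154447…
E_cross = (-2620/11620) / (-7900/51150) = 1.4598…
E_cross > 0 ⇒ the goods are substitutes.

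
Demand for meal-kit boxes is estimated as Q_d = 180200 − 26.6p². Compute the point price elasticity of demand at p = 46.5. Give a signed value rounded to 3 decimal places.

dQ_d/dp = −2·26.6·p = -2473.8. At p = 46.5, Q_d = 122684.15.
Ed = (dQ_d/dp)·(p/Q_d) = (-2473.8) × (46.5/122684.15) = -0.93762…

-0.938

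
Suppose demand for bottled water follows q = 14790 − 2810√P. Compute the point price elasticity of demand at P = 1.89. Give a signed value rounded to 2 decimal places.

dq/dP = −2810/(2√P) = -1021.99. At P = 1.89, q = 10926.9.
Ed = (dq/dP)·(P/q) = (-1021.99) × (1.89/10926.9) = -0.1767…

-0.18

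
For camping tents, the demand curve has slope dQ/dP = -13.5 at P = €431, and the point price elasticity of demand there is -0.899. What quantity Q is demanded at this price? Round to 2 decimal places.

Ed = (dQ/dP)·(P/Q) ⇒ Q = (dQ/dP)·P/Ed = (-13.5)·431/(-0.899) = 6472.1913…

6472.19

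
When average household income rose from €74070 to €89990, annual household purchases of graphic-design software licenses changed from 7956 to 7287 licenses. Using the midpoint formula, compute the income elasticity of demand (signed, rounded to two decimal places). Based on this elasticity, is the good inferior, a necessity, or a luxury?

%ΔQ = (7287 − 7956)/[( 7956 + 7287)/2] = -669/7621.5 = -0.087777…
%ΔIncome = (89990 − 74070)/[( 74070 + 89990)/2] = 15920/82030 = 0.194075…
E_income = (-669/7621.5) / (15920/82030) = -0.4522…
E_income < 0 ⇒ inferior good.

-0.45; inferior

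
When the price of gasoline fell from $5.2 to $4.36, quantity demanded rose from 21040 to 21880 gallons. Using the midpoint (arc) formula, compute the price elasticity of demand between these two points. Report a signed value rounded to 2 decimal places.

-0.22

%ΔQ = (21880 − 21040) / [(21040 + 21880)/2] = 840/21460 = 0.039142…
%ΔP = (4.36 − 5.2) / [(5.2 + 4.36)/2] = -0.84/4.78 = -0.175732…
Arc Ed = %ΔQ / %ΔP = (840/21460) / (-0.84/4.78) = -0.2227…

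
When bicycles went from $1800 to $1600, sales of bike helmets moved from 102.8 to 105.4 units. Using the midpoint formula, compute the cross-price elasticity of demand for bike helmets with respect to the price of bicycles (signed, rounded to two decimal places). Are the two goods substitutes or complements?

%ΔQ_{bike helmets} = (105.4 − 102.8)/avg = 2.6/104.1 = 0.024975…
%ΔP_{bicycles} = (1600 − 1800)/avg = -200/1700 = -0.117647…
E_cross = (2.6/104.1) / (-200/1700) = -0.2122…
E_cross < 0 ⇒ the goods are complements.

-0.21; complements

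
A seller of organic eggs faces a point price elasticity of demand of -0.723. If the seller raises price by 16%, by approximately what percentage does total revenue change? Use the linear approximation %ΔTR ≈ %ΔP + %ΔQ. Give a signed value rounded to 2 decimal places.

%ΔQ ≈ Ed × %ΔP = (-0.723) × (+16%) = -11.5680%
%ΔTR ≈ %ΔP + %ΔQ = (+16%) + (-11.5680%) = +4.4320%

+4.43%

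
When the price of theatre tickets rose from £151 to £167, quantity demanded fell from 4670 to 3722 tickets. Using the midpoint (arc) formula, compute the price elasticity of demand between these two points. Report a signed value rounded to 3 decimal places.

-2.245

%ΔQ = (3722 − 4670) / [(4670 + 3722)/2] = -948/4196 = -0.225929…
%ΔP = (167 − 151) / [(151 + 167)/2] = 16/159 = 0.100628…
Arc Ed = %ΔQ / %ΔP = (-948/4196) / (16/159) = -2.24517…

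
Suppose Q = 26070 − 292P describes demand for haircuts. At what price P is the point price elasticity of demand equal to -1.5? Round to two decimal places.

53.57

Ed = −292P/(26070 − 292P). Set this equal to -1.5:
292P = 1.5·(26070 − 292P) ⇒ 292P(1 + 1.5) = 1.5·26070
P = 1.5·26070 / (292·2.5) = 53.5684…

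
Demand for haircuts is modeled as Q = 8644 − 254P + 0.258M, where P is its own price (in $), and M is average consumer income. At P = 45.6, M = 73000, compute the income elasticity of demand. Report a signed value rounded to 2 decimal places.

1.18

At the given values, Q = 8644 − 254(45.6) + 0.258(73000) = 15895.6.
∂Q/∂M = 0.258.
E = (0.258) × (73000/15895.6) = 1.1848…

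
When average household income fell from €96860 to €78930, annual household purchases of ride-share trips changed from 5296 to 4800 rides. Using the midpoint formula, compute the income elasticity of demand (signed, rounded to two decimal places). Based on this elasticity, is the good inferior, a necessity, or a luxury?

%ΔQ = (4800 − 5296)/[( 5296 + 4800)/2] = -496/5048 = -0.098256…
%ΔIncome = (78930 − 96860)/[( 96860 + 78930)/2] = -17930/87895 = -0.203993…
E_income = (-496/5048) / (-17930/87895) = 0.4816…
0 < E_income < 1 ⇒ normal good, necessity.

0.48; necessity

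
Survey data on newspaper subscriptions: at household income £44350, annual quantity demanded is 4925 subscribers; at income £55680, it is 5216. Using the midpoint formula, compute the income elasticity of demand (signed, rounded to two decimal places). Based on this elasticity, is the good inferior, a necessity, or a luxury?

0.25; necessity

%ΔQ = (5216 − 4925)/[( 4925 + 5216)/2] = 291/5070.5 = 0.057390…
%ΔIncome = (55680 − 44350)/[( 44350 + 55680)/2] = 11330/50015 = 0.226532…
E_income = (291/5070.5) / (11330/50015) = 0.2533…
0 < E_income < 1 ⇒ normal good, necessity.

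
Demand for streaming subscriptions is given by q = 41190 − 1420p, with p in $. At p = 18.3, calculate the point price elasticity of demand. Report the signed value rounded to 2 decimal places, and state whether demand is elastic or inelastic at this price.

-1.71; elastic

dq/dp = −1420. At p = 18.3, q = 41190 − 1420(18.3) = 15204.
Ed = (dq/dp)·(p/q) = −1420 × (18.3/15204) = -1.7091…
|Ed| = 1.71 > 1, so demand is elastic.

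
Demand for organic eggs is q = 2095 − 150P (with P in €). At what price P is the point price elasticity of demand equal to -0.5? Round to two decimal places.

Ed = −150P/(2095 − 150P). Set this equal to -0.5:
150P = 0.5·(2095 − 150P) ⇒ 150P(1 + 0.5) = 0.5·2095
P = 0.5·2095 / (150·1.5) = 4.6555…

4.66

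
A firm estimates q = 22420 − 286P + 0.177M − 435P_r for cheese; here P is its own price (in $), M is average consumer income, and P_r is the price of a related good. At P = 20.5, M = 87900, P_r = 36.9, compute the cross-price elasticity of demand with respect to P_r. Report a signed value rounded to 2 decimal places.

At the given values, q = 22420 − 286(20.5) + 0.177(87900) − 435(36.9) = 16063.8.
∂q/∂P_r = -435.
E = (-435) × (36.9/16063.8) = -0.9992…

-1.00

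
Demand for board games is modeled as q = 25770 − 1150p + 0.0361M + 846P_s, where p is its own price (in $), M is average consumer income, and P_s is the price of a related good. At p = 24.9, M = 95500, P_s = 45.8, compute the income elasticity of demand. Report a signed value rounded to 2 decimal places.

At the given values, q = 25770 − 1150(24.9) + 0.0361(95500) + 846(45.8) = 39329.35.
∂q/∂M = 0.0361.
E = (0.0361) × (95500/39329.35) = 0.0876…

0.09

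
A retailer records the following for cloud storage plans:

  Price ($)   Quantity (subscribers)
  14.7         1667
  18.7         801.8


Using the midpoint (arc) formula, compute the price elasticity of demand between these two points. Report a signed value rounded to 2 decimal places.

-2.93

%ΔQ = (801.8 − 1667) / [(1667 + 801.8)/2] = -865.2/1234.4 = -0.700907…
%ΔP = (18.7 − 14.7) / [(14.7 + 18.7)/2] = 4/16.7 = 0.239520…
Arc Ed = %ΔQ / %ΔP = (-865.2/1234.4) / (4/16.7) = -2.9262…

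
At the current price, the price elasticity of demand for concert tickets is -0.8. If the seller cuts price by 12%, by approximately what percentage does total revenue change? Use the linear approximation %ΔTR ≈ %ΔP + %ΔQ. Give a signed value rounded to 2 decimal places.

%ΔQ ≈ Ed × %ΔP = (-0.8) × (-12%) = +9.6000%
%ΔTR ≈ %ΔP + %ΔQ = (-12%) + (+9.6000%) = -2.4000%

-2.40%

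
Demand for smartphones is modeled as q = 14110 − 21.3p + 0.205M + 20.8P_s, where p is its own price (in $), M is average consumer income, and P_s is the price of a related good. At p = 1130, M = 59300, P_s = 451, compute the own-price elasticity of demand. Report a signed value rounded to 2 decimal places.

At the given values, q = 14110 − 21.3(1130) + 0.205(59300) + 20.8(451) = 11578.3.
∂q/∂p = −21.3.
E = (-21.3) × (1130/11578.3) = -2.0788…

-2.08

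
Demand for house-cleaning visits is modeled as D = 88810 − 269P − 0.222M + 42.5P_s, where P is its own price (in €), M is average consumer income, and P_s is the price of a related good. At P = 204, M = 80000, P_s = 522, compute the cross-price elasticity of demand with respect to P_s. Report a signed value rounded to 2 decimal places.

0.58

At the given values, D = 88810 − 269(204) − 0.222(80000) + 42.5(522) = 38359.
∂D/∂P_s = 42.5.
E = (42.5) × (522/38359) = 0.5783…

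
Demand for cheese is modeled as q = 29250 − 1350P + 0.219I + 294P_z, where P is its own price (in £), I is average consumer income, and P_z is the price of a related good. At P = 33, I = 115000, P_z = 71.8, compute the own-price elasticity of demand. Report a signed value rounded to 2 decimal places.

At the given values, q = 29250 − 1350(33) + 0.219(115000) + 294(71.8) = 30994.2.
∂q/∂P = −1350.
E = (-1350) × (33/30994.2) = -1.4373…

-1.44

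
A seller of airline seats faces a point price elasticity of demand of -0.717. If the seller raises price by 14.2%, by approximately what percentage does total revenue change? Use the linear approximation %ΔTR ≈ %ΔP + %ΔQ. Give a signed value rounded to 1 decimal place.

+4.0%

%ΔQ ≈ Ed × %ΔP = (-0.717) × (+14.2%) = -10.1814%
%ΔTR ≈ %ΔP + %ΔQ = (+14.2%) + (-10.1814%) = +4.0186%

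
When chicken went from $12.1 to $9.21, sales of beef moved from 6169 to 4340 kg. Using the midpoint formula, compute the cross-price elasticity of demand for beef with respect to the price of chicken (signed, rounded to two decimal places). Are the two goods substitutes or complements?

1.28; substitutes

%ΔQ_{beef} = (4340 − 6169)/avg = -1829/5254.5 = -0.348082…
%ΔP_{chicken} = (9.21 − 12.1)/avg = -2.89/10.655 = -0.271234…
E_cross = (-1829/5254.5) / (-2.89/10.655) = 1.2833…
E_cross > 0 ⇒ the goods are substitutes.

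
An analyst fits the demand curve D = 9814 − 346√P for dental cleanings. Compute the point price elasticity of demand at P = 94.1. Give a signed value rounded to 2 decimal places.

dD/dP = −346/(2√P) = -17.8341. At P = 94.1, D = 6457.62.
Ed = (dD/dP)·(P/D) = (-17.8341) × (94.1/6457.62) = -0.2598…

-0.26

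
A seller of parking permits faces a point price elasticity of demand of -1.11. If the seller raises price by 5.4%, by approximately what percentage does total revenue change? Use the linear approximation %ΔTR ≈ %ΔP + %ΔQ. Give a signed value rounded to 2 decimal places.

-0.59%

%ΔQ ≈ Ed × %ΔP = (-1.11) × (+5.4%) = -5.9940%
%ΔTR ≈ %ΔP + %ΔQ = (+5.4%) + (-5.9940%) = -0.5940%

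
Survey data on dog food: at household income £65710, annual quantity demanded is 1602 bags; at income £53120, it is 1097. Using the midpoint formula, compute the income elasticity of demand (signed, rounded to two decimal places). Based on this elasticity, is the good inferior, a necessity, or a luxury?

%ΔQ = (1097 − 1602)/[( 1602 + 1097)/2] = -505/1349.5 = -0.374212…
%ΔIncome = (53120 − 65710)/[( 65710 + 53120)/2] = -12590/59415 = -0.211899…
E_income = (-505/1349.5) / (-12590/59415) = 1.7659…
E_income > 1 ⇒ normal good, luxury.

1.77; luxury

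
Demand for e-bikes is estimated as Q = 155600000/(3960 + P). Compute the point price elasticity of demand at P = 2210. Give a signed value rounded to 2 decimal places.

dQ/dP = −155600000/(3960 + P)² = -4.08733. At P = 2210, Q = 25218.8.
Ed = (dQ/dP)·(P/Q) = (-4.08733) × (2210/25218.8) = -0.3581…

-0.36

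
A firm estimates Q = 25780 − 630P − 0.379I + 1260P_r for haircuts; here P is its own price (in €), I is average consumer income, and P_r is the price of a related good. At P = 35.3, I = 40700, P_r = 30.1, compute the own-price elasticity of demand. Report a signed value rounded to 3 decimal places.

At the given values, Q = 25780 − 630(35.3) − 0.379(40700) + 1260(30.1) = 26041.7.
∂Q/∂P = −630.
E = (-630) × (35.3/26041.7) = -0.85397…

-0.854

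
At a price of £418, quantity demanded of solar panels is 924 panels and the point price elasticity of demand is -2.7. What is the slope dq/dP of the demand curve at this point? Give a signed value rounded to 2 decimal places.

Ed = (dq/dP)·(P/q) ⇒ dq/dP = Ed·q/P = (-2.7)·924/418 = -5.9684…

-5.97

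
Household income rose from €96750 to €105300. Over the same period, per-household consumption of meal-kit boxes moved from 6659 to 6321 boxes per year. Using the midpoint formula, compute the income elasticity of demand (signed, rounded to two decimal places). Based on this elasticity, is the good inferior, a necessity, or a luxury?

%ΔQ = (6321 − 6659)/[( 6659 + 6321)/2] = -338/6490 = -0.052080…
%ΔIncome = (105300 − 96750)/[( 96750 + 105300)/2] = 8550/101025 = 0.084632…
E_income = (-338/6490) / (8550/101025) = -0.6153…
E_income < 0 ⇒ inferior good.

-0.62; inferior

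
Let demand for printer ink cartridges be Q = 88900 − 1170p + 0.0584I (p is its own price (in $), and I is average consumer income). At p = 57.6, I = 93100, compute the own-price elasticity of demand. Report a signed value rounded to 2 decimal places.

At the given values, Q = 88900 − 1170(57.6) + 0.0584(93100) = 26945.04.
∂Q/∂p = −1170.
E = (-1170) × (57.6/26945.04) = -2.5010…

-2.50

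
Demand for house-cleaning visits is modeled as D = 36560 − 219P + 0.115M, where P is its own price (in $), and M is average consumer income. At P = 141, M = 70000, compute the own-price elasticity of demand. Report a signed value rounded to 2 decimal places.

At the given values, D = 36560 − 219(141) + 0.115(70000) = 13731.
∂D/∂P = −219.
E = (-219) × (141/13731) = -2.2488…

-2.25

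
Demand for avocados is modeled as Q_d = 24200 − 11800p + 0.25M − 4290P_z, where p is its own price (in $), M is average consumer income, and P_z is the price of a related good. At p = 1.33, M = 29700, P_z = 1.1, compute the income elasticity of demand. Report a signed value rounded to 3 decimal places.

At the given values, Q_d = 24200 − 11800(1.33) + 0.25(29700) − 4290(1.1) = 11212.
∂Q_d/∂M = 0.25.
E = (0.25) × (29700/11212) = 0.66223…

0.662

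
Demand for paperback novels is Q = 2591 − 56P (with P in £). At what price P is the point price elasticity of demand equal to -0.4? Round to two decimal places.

Ed = −56P/(2591 − 56P). Set this equal to -0.4:
56P = 0.4·(2591 − 56P) ⇒ 56P(1 + 0.4) = 0.4·2591
P = 0.4·2591 / (56·1.4) = 13.2193…

13.22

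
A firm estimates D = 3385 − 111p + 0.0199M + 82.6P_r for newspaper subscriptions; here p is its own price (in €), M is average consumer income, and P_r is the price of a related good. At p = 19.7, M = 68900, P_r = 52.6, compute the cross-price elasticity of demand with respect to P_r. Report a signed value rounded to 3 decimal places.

At the given values, D = 3385 − 111(19.7) + 0.0199(68900) + 82.6(52.6) = 6914.17.
∂D/∂P_r = 82.6.
E = (82.6) × (52.6/6914.17) = 0.62838…

0.628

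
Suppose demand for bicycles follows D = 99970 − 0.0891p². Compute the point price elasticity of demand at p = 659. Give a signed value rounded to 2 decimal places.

-1.26

dD/dp = −2·0.0891·p = -117.4338. At p = 659, D = 61275.5629.
Ed = (dD/dp)·(p/D) = (-117.4338) × (659/61275.5629) = -1.2629…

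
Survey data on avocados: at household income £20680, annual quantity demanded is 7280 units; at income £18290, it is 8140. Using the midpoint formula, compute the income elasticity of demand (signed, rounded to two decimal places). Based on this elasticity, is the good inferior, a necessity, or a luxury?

%ΔQ = (8140 − 7280)/[( 7280 + 8140)/2] = 860/7710 = 0.111543…
%ΔIncome = (18290 − 20680)/[( 20680 + 18290)/2] = -2390/19485 = -0.122658…
E_income = (860/7710) / (-2390/19485) = -0.9093…
E_income < 0 ⇒ inferior good.

-0.91; inferior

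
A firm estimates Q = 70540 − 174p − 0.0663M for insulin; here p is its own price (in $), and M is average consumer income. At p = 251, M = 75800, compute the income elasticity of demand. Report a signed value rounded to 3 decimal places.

At the given values, Q = 70540 − 174(251) − 0.0663(75800) = 21840.46.
∂Q/∂M = -0.0663.
E = (-0.0663) × (75800/21840.46) = -0.23010…

-0.230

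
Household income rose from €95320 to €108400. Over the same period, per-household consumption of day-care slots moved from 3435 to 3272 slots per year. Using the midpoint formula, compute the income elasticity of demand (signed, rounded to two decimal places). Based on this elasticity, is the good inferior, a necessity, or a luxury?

-0.38; inferior

%ΔQ = (3272 − 3435)/[( 3435 + 3272)/2] = -163/3353.5 = -0.048605…
%ΔIncome = (108400 − 95320)/[( 95320 + 108400)/2] = 13080/101860 = 0.128411…
E_income = (-163/3353.5) / (13080/101860) = -0.3785…
E_income < 0 ⇒ inferior good.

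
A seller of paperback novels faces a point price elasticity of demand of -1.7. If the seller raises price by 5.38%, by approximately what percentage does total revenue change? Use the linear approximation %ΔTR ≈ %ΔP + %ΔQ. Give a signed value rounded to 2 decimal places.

%ΔQ ≈ Ed × %ΔP = (-1.7) × (+5.38%) = -9.1460%
%ΔTR ≈ %ΔP + %ΔQ = (+5.38%) + (-9.1460%) = -3.7660%

-3.77%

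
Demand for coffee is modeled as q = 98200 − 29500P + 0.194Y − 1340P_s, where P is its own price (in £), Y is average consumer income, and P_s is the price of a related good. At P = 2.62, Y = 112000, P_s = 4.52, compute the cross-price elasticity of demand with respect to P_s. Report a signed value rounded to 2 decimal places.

At the given values, q = 98200 − 29500(2.62) + 0.194(112000) − 1340(4.52) = 36581.2.
∂q/∂P_s = -1340.
E = (-1340) × (4.52/36581.2) = -0.1655…

-0.17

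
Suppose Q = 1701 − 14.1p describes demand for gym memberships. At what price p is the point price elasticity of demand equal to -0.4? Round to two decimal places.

Ed = −14.1p/(1701 − 14.1p). Set this equal to -0.4:
14.1p = 0.4·(1701 − 14.1p) ⇒ 14.1p(1 + 0.4) = 0.4·1701
p = 0.4·1701 / (14.1·1.4) = 34.4680…

34.47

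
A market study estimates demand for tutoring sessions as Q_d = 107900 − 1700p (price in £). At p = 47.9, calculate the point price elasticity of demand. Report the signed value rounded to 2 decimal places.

-3.08

dQ_d/dp = −1700. At p = 47.9, Q_d = 107900 − 1700(47.9) = 26470.
Ed = (dQ_d/dp)·(p/Q_d) = −1700 × (47.9/26470) = -3.0763…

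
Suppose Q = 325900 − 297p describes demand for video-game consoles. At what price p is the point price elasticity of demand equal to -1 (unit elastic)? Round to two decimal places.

Ed = −297p/(325900 − 297p). Set this equal to -1:
297p = 1·(325900 − 297p) ⇒ 297p(1 + 1) = 1·325900
p = 1·325900 / (297·2) = 548.6531…

548.65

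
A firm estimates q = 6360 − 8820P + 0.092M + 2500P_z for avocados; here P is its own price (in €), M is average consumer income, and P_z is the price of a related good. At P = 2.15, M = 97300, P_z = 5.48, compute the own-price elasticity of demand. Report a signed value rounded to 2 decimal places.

At the given values, q = 6360 − 8820(2.15) + 0.092(97300) + 2500(5.48) = 10048.6.
∂q/∂P = −8820.
E = (-8820) × (2.15/10048.6) = -1.8871…

-1.89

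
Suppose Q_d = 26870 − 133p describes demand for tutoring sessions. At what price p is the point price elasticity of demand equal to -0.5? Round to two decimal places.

Ed = −133p/(26870 − 133p). Set this equal to -0.5:
133p = 0.5·(26870 − 133p) ⇒ 133p(1 + 0.5) = 0.5·26870
p = 0.5·26870 / (133·1.5) = 67.3433…

67.34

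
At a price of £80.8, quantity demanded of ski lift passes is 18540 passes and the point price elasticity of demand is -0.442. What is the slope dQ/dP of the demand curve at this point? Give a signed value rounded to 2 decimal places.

-101.42

Ed = (dQ/dP)·(P/Q) ⇒ dQ/dP = Ed·Q/P = (-0.442)·18540/80.8 = -101.4193…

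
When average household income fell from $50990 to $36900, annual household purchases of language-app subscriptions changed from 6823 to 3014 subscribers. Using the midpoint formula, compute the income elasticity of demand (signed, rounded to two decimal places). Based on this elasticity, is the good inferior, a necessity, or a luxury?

%ΔQ = (3014 − 6823)/[( 6823 + 3014)/2] = -3809/4918.5 = -0.774423…
%ΔIncome = (36900 − 50990)/[( 50990 + 36900)/2] = -14090/43945 = -0.320628…
E_income = (-3809/4918.5) / (-14090/43945) = 2.4153…
E_income > 1 ⇒ normal good, luxury.

2.42; luxury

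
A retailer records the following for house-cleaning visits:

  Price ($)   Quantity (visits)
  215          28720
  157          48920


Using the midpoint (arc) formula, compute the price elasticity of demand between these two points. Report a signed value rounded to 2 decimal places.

-1.67

%ΔQ = (48920 − 28720) / [(28720 + 48920)/2] = 20200/38820 = 0.520350…
%ΔP = (157 − 215) / [(215 + 157)/2] = -58/186 = -0.311827…
Arc Ed = %ΔQ / %ΔP = (20200/38820) / (-58/186) = -1.6687…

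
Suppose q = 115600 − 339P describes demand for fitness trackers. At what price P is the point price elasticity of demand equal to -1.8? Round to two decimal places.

Ed = −339P/(115600 − 339P). Set this equal to -1.8:
339P = 1.8·(115600 − 339P) ⇒ 339P(1 + 1.8) = 1.8·115600
P = 1.8·115600 / (339·2.8) = 219.2161…

219.22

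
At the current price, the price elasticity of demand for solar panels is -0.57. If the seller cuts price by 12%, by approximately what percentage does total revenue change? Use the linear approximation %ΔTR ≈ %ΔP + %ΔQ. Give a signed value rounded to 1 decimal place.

-5.2%

%ΔQ ≈ Ed × %ΔP = (-0.57) × (-12%) = +6.8400%
%ΔTR ≈ %ΔP + %ΔQ = (-12%) + (+6.8400%) = -5.1600%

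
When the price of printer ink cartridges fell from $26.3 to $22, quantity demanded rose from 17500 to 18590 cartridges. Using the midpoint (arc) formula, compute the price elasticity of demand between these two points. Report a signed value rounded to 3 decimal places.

%ΔQ = (18590 − 17500) / [(17500 + 18590)/2] = 1090/18045 = 0.060404…
%ΔP = (22 − 26.3) / [(26.3 + 22)/2] = -4.3/24.15 = -0.178053…
Arc Ed = %ΔQ / %ΔP = (1090/18045) / (-4.3/24.15) = -0.33924…

-0.339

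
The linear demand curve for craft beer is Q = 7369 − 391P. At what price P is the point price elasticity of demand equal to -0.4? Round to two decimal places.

Ed = −391P/(7369 − 391P). Set this equal to -0.4:
391P = 0.4·(7369 − 391P) ⇒ 391P(1 + 0.4) = 0.4·7369
P = 0.4·7369 / (391·1.4) = 5.3847…

5.38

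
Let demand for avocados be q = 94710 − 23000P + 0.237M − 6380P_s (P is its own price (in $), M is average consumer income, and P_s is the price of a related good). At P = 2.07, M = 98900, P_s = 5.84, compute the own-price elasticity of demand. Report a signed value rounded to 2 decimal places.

-1.43

At the given values, q = 94710 − 23000(2.07) + 0.237(98900) − 6380(5.84) = 33280.1.
∂q/∂P = −23000.
E = (-23000) × (2.07/33280.1) = -1.4305…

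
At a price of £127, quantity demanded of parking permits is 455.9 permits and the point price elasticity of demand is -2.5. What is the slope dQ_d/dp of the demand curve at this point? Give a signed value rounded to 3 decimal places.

-8.974

Ed = (dQ_d/dp)·(p/Q_d) ⇒ dQ_d/dp = Ed·Q_d/p = (-2.5)·455.9/127 = -8.97440…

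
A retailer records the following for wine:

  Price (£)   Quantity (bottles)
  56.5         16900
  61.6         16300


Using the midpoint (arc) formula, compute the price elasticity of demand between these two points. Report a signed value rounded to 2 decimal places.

-0.42

%ΔQ = (16300 − 16900) / [(16900 + 16300)/2] = -600/16600 = -0.036144…
%ΔP = (61.6 − 56.5) / [(56.5 + 61.6)/2] = 5.1/59.05 = 0.086367…
Arc Ed = %ΔQ / %ΔP = (-600/16600) / (5.1/59.05) = -0.4184…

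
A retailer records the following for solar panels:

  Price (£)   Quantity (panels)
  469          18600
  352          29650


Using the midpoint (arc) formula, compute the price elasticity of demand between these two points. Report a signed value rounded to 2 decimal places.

-1.61

%ΔQ = (29650 − 18600) / [(18600 + 29650)/2] = 11050/24125 = 0.458031…
%ΔP = (352 − 469) / [(469 + 352)/2] = -117/410.5 = -0.285018…
Arc Ed = %ΔQ / %ΔP = (11050/24125) / (-117/410.5) = -1.6070…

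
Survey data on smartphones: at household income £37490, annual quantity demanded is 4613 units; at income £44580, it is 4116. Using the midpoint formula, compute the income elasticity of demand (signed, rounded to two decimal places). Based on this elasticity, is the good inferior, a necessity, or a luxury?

%ΔQ = (4116 − 4613)/[( 4613 + 4116)/2] = -497/4364.5 = -0.113873…
%ΔIncome = (44580 − 37490)/[( 37490 + 44580)/2] = 7090/41035 = 0.172779…
E_income = (-497/4364.5) / (7090/41035) = -0.6590…
E_income < 0 ⇒ inferior good.

-0.66; inferior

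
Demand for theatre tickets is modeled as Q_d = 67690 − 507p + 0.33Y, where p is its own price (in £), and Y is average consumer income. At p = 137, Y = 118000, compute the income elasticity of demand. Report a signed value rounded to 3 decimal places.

At the given values, Q_d = 67690 − 507(137) + 0.33(118000) = 37171.
∂Q_d/∂Y = 0.33.
E = (0.33) × (118000/37171) = 1.04759…

1.048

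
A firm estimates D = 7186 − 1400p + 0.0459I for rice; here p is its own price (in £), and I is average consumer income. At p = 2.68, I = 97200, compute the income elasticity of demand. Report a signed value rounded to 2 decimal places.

At the given values, D = 7186 − 1400(2.68) + 0.0459(97200) = 7895.48.
∂D/∂I = 0.0459.
E = (0.0459) × (97200/7895.48) = 0.5650…

0.57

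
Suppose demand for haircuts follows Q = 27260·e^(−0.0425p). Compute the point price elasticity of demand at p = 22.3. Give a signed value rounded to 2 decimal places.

-0.95

dQ/dp = −0.0425·Q = -449.068. At p = 22.3, Q = 10566.3.
Ed = (dQ/dp)·(p/Q) = (-449.068) × (22.3/10566.3) = -0.9477…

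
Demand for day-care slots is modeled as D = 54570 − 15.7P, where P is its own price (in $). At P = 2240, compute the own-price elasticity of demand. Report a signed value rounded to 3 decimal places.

-1.813

At the given values, D = 54570 − 15.7(2240) = 19402.
∂D/∂P = −15.7.
E = (-15.7) × (2240/19402) = -1.81259…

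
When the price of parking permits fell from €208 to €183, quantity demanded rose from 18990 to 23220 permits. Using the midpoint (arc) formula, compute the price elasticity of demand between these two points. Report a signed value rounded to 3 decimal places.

%ΔQ = (23220 − 18990) / [(18990 + 23220)/2] = 4230/21105 = 0.200426…
%ΔP = (183 − 208) / [(208 + 183)/2] = -25/195.5 = -0.127877…
Arc Ed = %ΔQ / %ΔP = (4230/21105) / (-25/195.5) = -1.56733…

-1.567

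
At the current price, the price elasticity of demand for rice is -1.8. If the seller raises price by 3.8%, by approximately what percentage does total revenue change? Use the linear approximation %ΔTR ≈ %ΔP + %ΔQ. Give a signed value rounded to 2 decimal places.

%ΔQ ≈ Ed × %ΔP = (-1.8) × (+3.8%) = -6.8400%
%ΔTR ≈ %ΔP + %ΔQ = (+3.8%) + (-6.8400%) = -3.0400%

-3.04%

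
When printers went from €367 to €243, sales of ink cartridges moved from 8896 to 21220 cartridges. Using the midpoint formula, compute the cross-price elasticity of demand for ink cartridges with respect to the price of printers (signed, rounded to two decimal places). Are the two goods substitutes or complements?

-2.01; complements

%ΔQ_{ink cartridges} = (21220 − 8896)/avg = 12324/15058 = 0.818435…
%ΔP_{printers} = (243 − 367)/avg = -124/305 = -0.406557…
E_cross = (12324/15058) / (-124/305) = -2.0130…
E_cross < 0 ⇒ the goods are complements.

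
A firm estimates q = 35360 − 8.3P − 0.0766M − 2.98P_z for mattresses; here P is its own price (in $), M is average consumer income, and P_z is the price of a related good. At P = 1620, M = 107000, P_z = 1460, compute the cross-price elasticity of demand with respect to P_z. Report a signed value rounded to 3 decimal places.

At the given values, q = 35360 − 8.3(1620) − 0.0766(107000) − 2.98(1460) = 9367.
∂q/∂P_z = -2.98.
E = (-2.98) × (1460/9367) = -0.46448…

-0.464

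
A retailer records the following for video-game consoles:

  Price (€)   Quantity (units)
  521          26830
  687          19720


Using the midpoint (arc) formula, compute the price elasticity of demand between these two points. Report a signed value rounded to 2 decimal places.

-1.11

%ΔQ = (19720 − 26830) / [(26830 + 19720)/2] = -7110/23275 = -0.305477…
%ΔP = (687 − 521) / [(521 + 687)/2] = 166/604 = 0.274834…
Arc Ed = %ΔQ / %ΔP = (-7110/23275) / (166/604) = -1.1114…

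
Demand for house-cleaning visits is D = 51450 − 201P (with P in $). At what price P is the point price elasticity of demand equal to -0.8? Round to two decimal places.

113.76

Ed = −201P/(51450 − 201P). Set this equal to -0.8:
201P = 0.8·(51450 − 201P) ⇒ 201P(1 + 0.8) = 0.8·51450
P = 0.8·51450 / (201·1.8) = 113.7645…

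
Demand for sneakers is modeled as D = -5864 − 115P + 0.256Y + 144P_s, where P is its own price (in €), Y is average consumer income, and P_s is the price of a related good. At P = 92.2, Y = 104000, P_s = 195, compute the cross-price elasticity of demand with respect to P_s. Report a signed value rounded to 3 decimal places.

At the given values, D = -5864 − 115(92.2) + 0.256(104000) + 144(195) = 38237.
∂D/∂P_s = 144.
E = (144) × (195/38237) = 0.73436…

0.734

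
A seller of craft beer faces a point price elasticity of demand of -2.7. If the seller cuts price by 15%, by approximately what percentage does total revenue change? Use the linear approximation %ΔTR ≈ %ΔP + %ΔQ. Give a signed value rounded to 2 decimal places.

%ΔQ ≈ Ed × %ΔP = (-2.7) × (-15%) = +40.5000%
%ΔTR ≈ %ΔP + %ΔQ = (-15%) + (+40.5000%) = +25.5000%

+25.50%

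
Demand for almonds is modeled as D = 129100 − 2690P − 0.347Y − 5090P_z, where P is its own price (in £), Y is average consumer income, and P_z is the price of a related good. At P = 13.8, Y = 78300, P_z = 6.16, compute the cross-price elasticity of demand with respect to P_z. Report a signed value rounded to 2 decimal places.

-0.94

At the given values, D = 129100 − 2690(13.8) − 0.347(78300) − 5090(6.16) = 33453.5.
∂D/∂P_z = -5090.
E = (-5090) × (6.16/33453.5) = -0.9372…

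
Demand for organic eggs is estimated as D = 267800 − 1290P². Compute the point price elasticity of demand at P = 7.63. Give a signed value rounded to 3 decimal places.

-0.779

dD/dP = −2·1290·P = -19685.4. At P = 7.63, D = 192700.199.
Ed = (dD/dP)·(P/D) = (-19685.4) × (7.63/192700.199) = -0.77944…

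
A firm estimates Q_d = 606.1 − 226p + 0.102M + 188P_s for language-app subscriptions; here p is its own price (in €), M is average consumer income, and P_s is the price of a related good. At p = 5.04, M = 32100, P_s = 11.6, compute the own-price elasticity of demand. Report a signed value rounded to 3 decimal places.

-0.231

At the given values, Q_d = 606.1 − 226(5.04) + 0.102(32100) + 188(11.6) = 4922.06.
∂Q_d/∂p = −226.
E = (-226) × (5.04/4922.06) = -0.23141…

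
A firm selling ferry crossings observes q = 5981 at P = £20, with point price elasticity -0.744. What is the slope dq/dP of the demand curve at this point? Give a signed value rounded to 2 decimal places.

-222.49

Ed = (dq/dP)·(P/q) ⇒ dq/dP = Ed·q/P = (-0.744)·5981/20 = -222.4932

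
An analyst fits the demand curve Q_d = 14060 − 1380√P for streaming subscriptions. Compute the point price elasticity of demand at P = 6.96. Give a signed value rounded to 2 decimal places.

dQ_d/dP = −1380/(2√P) = -261.544. At P = 6.96, Q_d = 10419.3.
Ed = (dQ_d/dP)·(P/Q_d) = (-261.544) × (6.96/10419.3) = -0.1747…

-0.17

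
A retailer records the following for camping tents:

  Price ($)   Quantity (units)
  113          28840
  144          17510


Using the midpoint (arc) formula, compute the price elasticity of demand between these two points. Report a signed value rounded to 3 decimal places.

%ΔQ = (17510 − 28840) / [(28840 + 17510)/2] = -11330/23175 = -0.488888…
%ΔP = (144 − 113) / [(113 + 144)/2] = 31/128.5 = 0.241245…
Arc Ed = %ΔQ / %ΔP = (-11330/23175) / (31/128.5) = -2.02652…

-2.027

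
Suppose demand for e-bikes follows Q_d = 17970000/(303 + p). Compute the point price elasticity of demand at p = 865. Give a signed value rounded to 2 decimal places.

-0.74

dQ_d/dp = −17970000/(303 + p)² = -13.1723. At p = 865, Q_d = 15385.3.
Ed = (dQ_d/dp)·(p/Q_d) = (-13.1723) × (865/15385.3) = -0.7405…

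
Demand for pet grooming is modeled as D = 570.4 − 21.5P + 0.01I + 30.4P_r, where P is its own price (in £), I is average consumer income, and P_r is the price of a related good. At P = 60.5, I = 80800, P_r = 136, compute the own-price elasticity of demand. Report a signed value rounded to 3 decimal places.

At the given values, D = 570.4 − 21.5(60.5) + 0.01(80800) + 30.4(136) = 4212.05.
∂D/∂P = −21.5.
E = (-21.5) × (60.5/4212.05) = -0.30881…

-0.309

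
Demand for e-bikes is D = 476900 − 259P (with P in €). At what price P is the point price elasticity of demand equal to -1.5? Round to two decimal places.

1104.79

Ed = −259P/(476900 − 259P). Set this equal to -1.5:
259P = 1.5·(476900 − 259P) ⇒ 259P(1 + 1.5) = 1.5·476900
P = 1.5·476900 / (259·2.5) = 1104.7876…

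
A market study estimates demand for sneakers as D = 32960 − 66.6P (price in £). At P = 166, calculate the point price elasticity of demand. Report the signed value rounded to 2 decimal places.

-0.50

dD/dP = −66.6. At P = 166, D = 32960 − 66.6(166) = 21904.4.
Ed = (dD/dP)·(P/D) = −66.6 × (166/21904.4) = -0.5047…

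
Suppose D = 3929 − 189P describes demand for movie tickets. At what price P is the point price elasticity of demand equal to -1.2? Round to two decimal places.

11.34

Ed = −189P/(3929 − 189P). Set this equal to -1.2:
189P = 1.2·(3929 − 189P) ⇒ 189P(1 + 1.2) = 1.2·3929
P = 1.2·3929 / (189·2.2) = 11.3391…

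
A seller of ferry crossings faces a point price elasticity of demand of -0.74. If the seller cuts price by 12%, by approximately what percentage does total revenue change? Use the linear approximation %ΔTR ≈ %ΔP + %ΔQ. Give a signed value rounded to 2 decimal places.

-3.12%

%ΔQ ≈ Ed × %ΔP = (-0.74) × (-12%) = +8.8800%
%ΔTR ≈ %ΔP + %ΔQ = (-12%) + (+8.8800%) = -3.1200%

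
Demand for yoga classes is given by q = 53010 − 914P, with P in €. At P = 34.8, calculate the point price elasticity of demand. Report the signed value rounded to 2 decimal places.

dq/dP = −914. At P = 34.8, q = 53010 − 914(34.8) = 21202.8.
Ed = (dq/dP)·(P/q) = −914 × (34.8/21202.8) = -1.5001…

-1.50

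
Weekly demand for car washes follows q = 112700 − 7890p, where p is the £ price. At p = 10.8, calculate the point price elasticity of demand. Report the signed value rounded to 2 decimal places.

dq/dp = −7890. At p = 10.8, q = 112700 − 7890(10.8) = 27488.
Ed = (dq/dp)·(p/q) = −7890 × (10.8/27488) = -3.0999…

-3.10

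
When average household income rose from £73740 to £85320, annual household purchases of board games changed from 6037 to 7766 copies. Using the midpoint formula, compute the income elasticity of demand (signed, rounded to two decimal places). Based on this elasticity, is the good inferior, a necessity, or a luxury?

1.72; luxury

%ΔQ = (7766 − 6037)/[( 6037 + 7766)/2] = 1729/6901.5 = 0.250525…
%ΔIncome = (85320 − 73740)/[( 73740 + 85320)/2] = 11580/79530 = 0.145605…
E_income = (1729/6901.5) / (11580/79530) = 1.7205…
E_income > 1 ⇒ normal good, luxury.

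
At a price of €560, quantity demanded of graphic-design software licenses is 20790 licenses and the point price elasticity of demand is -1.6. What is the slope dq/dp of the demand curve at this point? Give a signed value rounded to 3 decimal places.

Ed = (dq/dp)·(p/q) ⇒ dq/dp = Ed·q/p = (-1.6)·20790/560 = -59.4

-59.400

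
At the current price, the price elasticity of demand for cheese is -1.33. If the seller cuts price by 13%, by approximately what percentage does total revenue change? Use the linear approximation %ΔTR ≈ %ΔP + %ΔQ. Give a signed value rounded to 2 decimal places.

+4.29%

%ΔQ ≈ Ed × %ΔP = (-1.33) × (-13%) = +17.2900%
%ΔTR ≈ %ΔP + %ΔQ = (-13%) + (+17.2900%) = +4.2900%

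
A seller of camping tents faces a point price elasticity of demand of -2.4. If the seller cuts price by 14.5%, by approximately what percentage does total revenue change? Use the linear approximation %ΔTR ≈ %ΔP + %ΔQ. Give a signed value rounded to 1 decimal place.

+20.3%

%ΔQ ≈ Ed × %ΔP = (-2.4) × (-14.5%) = +34.8000%
%ΔTR ≈ %ΔP + %ΔQ = (-14.5%) + (+34.8000%) = +20.3000%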